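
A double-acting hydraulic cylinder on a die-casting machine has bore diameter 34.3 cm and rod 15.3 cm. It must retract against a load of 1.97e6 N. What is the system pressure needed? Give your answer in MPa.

Rod-side annular area A_ann = π/4 × (34.3² − 15.3²) = 740.2 cm^2
Retraction: pressure acts on the annular area.
P = F / A = 1.97e6 N / A

P ≈ 26.6 MPa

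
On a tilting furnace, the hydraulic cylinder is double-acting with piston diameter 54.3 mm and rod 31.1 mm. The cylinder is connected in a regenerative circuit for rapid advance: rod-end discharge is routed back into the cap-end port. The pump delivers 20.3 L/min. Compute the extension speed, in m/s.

In regeneration the rod-end outflow joins the pump flow into the cap end, so the net volume the pump must supply per unit advance equals the rod cross-section area.
Rod cross-section A_rod = π/4 × (31.1 mm)² = 759.6 mm^2
v = Q_pump / A_rod

v ≈ 0.445 m/s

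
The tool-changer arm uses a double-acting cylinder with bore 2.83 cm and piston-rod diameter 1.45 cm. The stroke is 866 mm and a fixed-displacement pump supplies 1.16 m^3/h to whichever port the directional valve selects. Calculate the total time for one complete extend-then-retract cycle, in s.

t ≈ 2.94 s

Cap-side area A_cap = π/4 × (2.83 cm)² = 6.290 cm^2
Rod-side annular area A_ann = π/4 × (2.83² − 1.45²) = 4.639 cm^2
t_ext = A_cap·L/Q = 1.691 s
t_ret = A_ann·L/Q = 1.247 s
t_cycle = t_ext + t_ret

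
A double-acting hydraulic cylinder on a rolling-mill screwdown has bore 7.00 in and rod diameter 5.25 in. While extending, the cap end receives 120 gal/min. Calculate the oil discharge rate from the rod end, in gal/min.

Cap-side area A_cap = π/4 × (7.00 in)² = 38.48 in^2
Rod-side annular area A_ann = π/4 × (7.00² − 5.25²) = 16.84 in^2
Piston speed v = Q_in/A_cap; rod-end outflow Q_out = v × A_ann = Q_in × A_ann/A_cap.

Q_out ≈ 52.5 gal/min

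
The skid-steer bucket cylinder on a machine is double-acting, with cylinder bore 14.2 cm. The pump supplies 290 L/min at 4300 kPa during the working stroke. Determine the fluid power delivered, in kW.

W ≈ 20.8 kW

Hydraulic power = P × Q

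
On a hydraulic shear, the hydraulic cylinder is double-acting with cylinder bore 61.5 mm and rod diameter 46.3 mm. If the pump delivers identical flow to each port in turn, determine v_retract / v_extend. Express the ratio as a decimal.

Cap-side area A_cap = π/4 × (61.5 mm)² = 2971 mm^2
Rod-side annular area A_ann = π/4 × (61.5² − 46.3²) = 1287 mm^2
For equal Q, v ∝ 1/A, so v_ret/v_ext = A_cap/A_ann.

v_ret/v_ext ≈ 2.31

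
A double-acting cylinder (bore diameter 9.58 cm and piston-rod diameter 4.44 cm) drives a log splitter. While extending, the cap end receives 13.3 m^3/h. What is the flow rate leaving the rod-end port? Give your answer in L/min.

Q_out ≈ 174 L/min

Cap-side area A_cap = π/4 × (9.58 cm)² = 72.08 cm^2
Rod-side annular area A_ann = π/4 × (9.58² − 4.44²) = 56.60 cm^2
Piston speed v = Q_in/A_cap; rod-end outflow Q_out = v × A_ann = Q_in × A_ann/A_cap.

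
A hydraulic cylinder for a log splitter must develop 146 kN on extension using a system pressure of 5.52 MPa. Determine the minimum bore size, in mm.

D ≈ 184 mm

Extension force acts on the full piston face: F = P × (π/4)D².
D = √(4F / (πP)) = √(4 × 146 kN / (π × 5.52 MPa))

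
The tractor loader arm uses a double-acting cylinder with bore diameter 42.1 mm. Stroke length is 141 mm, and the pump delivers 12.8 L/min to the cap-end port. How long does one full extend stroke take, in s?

Cap-side area A_cap = π/4 × (42.1 mm)² = 1392 mm^2
Swept volume V = A × L; t = V / Q = A·L / Q

t ≈ 0.920 s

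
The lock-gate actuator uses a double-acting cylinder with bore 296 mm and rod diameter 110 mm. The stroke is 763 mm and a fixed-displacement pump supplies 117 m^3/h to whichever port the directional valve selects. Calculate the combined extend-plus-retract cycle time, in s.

t ≈ 3.01 s

Cap-side area A_cap = π/4 × (296 mm)² = 68810 mm^2
Rod-side annular area A_ann = π/4 × (296² − 110²) = 59310 mm^2
t_ext = A_cap·L/Q = 1.616 s
t_ret = A_ann·L/Q = 1.392 s
t_cycle = t_ext + t_ret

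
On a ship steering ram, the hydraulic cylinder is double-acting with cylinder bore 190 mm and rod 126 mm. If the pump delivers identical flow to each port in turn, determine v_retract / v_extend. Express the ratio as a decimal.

v_ret/v_ext ≈ 1.79

Cap-side area A_cap = π/4 × (190 mm)² = 28350 mm^2
Rod-side annular area A_ann = π/4 × (190² − 126²) = 15880 mm^2
For equal Q, v ∝ 1/A, so v_ret/v_ext = A_cap/A_ann.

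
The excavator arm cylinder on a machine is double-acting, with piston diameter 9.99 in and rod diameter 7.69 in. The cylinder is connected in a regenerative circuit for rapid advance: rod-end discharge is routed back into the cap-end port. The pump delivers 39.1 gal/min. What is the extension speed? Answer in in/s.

In regeneration the rod-end outflow joins the pump flow into the cap end, so the net volume the pump must supply per unit advance equals the rod cross-section area.
Rod cross-section A_rod = π/4 × (7.69 in)² = 46.45 in^2
v = Q_pump / A_rod

v ≈ 3.24 in/s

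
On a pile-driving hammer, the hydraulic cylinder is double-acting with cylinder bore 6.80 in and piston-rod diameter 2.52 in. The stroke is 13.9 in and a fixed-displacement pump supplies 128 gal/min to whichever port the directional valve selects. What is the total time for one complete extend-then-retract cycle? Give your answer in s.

Cap-side area A_cap = π/4 × (6.80 in)² = 36.32 in^2
Rod-side annular area A_ann = π/4 × (6.80² − 2.52²) = 31.33 in^2
t_ext = A_cap·L/Q = 1.024 s
t_ret = A_ann·L/Q = 0.8837 s
t_cycle = t_ext + t_ret

t ≈ 1.91 s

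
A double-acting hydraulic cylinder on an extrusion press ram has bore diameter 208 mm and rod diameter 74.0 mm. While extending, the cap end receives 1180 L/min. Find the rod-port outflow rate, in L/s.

Q_out ≈ 17.2 L/s

Cap-side area A_cap = π/4 × (208 mm)² = 33980 mm^2
Rod-side annular area A_ann = π/4 × (208² − 74.0²) = 29680 mm^2
Piston speed v = Q_in/A_cap; rod-end outflow Q_out = v × A_ann = Q_in × A_ann/A_cap.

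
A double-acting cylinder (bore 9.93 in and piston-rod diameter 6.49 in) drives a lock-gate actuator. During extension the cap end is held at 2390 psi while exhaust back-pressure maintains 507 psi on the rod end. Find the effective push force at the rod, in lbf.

Cap-side area A_cap = π/4 × (9.93 in)² = 77.44 in^2
Rod-side annular area A_ann = π/4 × (9.93² − 6.49²) = 44.36 in^2
Net thrust = P_cap·A_cap − P_rod·A_ann = 1.851e5 lbf − 22490 lbf

F ≈ 1.63e5 lbf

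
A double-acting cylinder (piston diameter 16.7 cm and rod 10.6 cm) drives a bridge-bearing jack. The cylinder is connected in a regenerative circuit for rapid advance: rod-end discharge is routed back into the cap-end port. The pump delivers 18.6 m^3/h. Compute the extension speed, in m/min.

In regeneration the rod-end outflow joins the pump flow into the cap end, so the net volume the pump must supply per unit advance equals the rod cross-section area.
Rod cross-section A_rod = π/4 × (10.6 cm)² = 88.25 cm^2
v = Q_pump / A_rod

v ≈ 35.1 m/min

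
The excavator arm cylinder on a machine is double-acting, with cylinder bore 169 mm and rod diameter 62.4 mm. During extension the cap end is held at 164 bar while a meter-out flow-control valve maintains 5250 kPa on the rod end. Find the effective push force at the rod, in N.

F ≈ 2.66e5 N

Cap-side area A_cap = π/4 × (169 mm)² = 22430 mm^2
Rod-side annular area A_ann = π/4 × (169² − 62.4²) = 19370 mm^2
Net thrust = P_cap·A_cap − P_rod·A_ann = 3.679e5 N − 1.017e5 N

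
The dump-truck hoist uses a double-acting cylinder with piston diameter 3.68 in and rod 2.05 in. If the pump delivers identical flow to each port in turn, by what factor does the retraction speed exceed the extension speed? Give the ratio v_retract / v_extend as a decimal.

Cap-side area A_cap = π/4 × (3.68 in)² = 10.64 in^2
Rod-side annular area A_ann = π/4 × (3.68² − 2.05²) = 7.336 in^2
For equal Q, v ∝ 1/A, so v_ret/v_ext = A_cap/A_ann.

v_ret/v_ext ≈ 1.45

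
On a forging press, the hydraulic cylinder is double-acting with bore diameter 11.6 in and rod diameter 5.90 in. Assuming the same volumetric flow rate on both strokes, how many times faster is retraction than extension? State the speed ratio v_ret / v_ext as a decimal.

Cap-side area A_cap = π/4 × (11.6 in)² = 105.7 in^2
Rod-side annular area A_ann = π/4 × (11.6² − 5.90²) = 78.34 in^2
For equal Q, v ∝ 1/A, so v_ret/v_ext = A_cap/A_ann.

v_ret/v_ext ≈ 1.35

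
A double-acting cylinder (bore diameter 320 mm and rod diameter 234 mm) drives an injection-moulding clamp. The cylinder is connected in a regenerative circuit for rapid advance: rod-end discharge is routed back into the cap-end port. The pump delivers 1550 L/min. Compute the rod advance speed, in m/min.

v ≈ 36.0 m/min

In regeneration the rod-end outflow joins the pump flow into the cap end, so the net volume the pump must supply per unit advance equals the rod cross-section area.
Rod cross-section A_rod = π/4 × (234 mm)² = 43010 mm^2
v = Q_pump / A_rod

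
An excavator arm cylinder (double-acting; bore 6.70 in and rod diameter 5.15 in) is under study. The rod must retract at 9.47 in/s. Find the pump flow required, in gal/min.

Q ≈ 35.5 gal/min

Rod-side annular area A_ann = π/4 × (6.70² − 5.15²) = 14.43 in^2
Q = A × v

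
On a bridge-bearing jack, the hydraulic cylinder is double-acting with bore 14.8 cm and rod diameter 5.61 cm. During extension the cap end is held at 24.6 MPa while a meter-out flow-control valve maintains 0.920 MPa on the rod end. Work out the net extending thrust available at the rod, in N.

Cap-side area A_cap = π/4 × (14.8 cm)² = 172.0 cm^2
Rod-side annular area A_ann = π/4 × (14.8² − 5.61²) = 147.3 cm^2
Net thrust = P_cap·A_cap − P_rod·A_ann = 4.232e5 N − 13550 N

F ≈ 4.10e5 N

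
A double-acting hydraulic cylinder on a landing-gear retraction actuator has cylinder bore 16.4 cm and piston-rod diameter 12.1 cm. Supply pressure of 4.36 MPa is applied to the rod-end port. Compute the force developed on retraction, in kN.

F ≈ 42.0 kN

Rod-side annular area A_ann = π/4 × (16.4² − 12.1²) = 96.25 cm^2
On retraction the pressure acts on the annular area (bore minus rod).
F = P × A_ann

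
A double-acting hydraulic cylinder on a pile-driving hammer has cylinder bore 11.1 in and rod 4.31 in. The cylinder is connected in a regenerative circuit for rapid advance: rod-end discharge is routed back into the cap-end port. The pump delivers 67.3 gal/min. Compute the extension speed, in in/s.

In regeneration the rod-end outflow joins the pump flow into the cap end, so the net volume the pump must supply per unit advance equals the rod cross-section area.
Rod cross-section A_rod = π/4 × (4.31 in)² = 14.59 in^2
v = Q_pump / A_rod

v ≈ 17.8 in/s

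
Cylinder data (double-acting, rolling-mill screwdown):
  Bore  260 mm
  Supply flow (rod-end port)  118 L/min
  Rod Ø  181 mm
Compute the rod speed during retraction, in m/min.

Rod-side annular area A_ann = π/4 × (260² − 181²) = 27360 mm^2
Flow into the rod-end port fills the annular volume.
v = Q / A

v ≈ 4.31 m/min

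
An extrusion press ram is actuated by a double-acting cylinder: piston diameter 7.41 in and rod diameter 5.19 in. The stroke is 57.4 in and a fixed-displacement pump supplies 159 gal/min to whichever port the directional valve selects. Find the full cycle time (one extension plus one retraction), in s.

Cap-side area A_cap = π/4 × (7.41 in)² = 43.12 in^2
Rod-side annular area A_ann = π/4 × (7.41² − 5.19²) = 21.97 in^2
t_ext = A_cap·L/Q = 4.044 s
t_ret = A_ann·L/Q = 2.060 s
t_cycle = t_ext + t_ret

t ≈ 6.10 s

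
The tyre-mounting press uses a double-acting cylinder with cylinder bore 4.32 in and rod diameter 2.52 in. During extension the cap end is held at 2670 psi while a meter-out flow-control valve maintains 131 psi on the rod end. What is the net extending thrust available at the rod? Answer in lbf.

Cap-side area A_cap = π/4 × (4.32 in)² = 14.66 in^2
Rod-side annular area A_ann = π/4 × (4.32² − 2.52²) = 9.670 in^2
Net thrust = P_cap·A_cap − P_rod·A_ann = 39140 lbf − 1267 lbf

F ≈ 37900 lbf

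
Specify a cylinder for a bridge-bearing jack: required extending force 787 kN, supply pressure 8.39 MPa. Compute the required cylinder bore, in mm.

D ≈ 346 mm

Extension force acts on the full piston face: F = P × (π/4)D².
D = √(4F / (πP)) = √(4 × 787 kN / (π × 8.39 MPa))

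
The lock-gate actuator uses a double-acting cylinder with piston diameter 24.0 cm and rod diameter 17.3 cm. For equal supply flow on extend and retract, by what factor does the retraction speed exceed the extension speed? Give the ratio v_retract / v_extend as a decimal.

v_ret/v_ext ≈ 2.08

Cap-side area A_cap = π/4 × (24.0 cm)² = 452.4 cm^2
Rod-side annular area A_ann = π/4 × (24.0² − 17.3²) = 217.3 cm^2
For equal Q, v ∝ 1/A, so v_ret/v_ext = A_cap/A_ann.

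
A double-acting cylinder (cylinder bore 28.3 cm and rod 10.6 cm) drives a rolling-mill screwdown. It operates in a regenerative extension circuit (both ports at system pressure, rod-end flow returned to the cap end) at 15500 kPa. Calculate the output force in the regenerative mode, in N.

With equal pressure on both faces, forces on the annular region cancel; the net push is pressure × rod cross-section.
Rod cross-section A_rod = π/4 × (10.6 cm)² = 88.25 cm^2
F = P × A_rod

F ≈ 1.37e5 N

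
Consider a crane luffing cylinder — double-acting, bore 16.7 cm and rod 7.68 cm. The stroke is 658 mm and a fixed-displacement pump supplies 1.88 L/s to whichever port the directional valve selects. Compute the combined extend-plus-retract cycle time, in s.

t ≈ 13.7 s

Cap-side area A_cap = π/4 × (16.7 cm)² = 219.0 cm^2
Rod-side annular area A_ann = π/4 × (16.7² − 7.68²) = 172.7 cm^2
t_ext = A_cap·L/Q = 7.666 s
t_ret = A_ann·L/Q = 6.045 s
t_cycle = t_ext + t_ret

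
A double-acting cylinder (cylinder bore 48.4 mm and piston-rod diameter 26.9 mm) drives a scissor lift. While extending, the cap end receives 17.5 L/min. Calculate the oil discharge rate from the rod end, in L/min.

Cap-side area A_cap = π/4 × (48.4 mm)² = 1840 mm^2
Rod-side annular area A_ann = π/4 × (48.4² − 26.9²) = 1272 mm^2
Piston speed v = Q_in/A_cap; rod-end outflow Q_out = v × A_ann = Q_in × A_ann/A_cap.

Q_out ≈ 12.1 L/min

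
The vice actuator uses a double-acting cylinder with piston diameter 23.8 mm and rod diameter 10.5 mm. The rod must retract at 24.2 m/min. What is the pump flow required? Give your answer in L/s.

Rod-side annular area A_ann = π/4 × (23.8² − 10.5²) = 358.3 mm^2
Q = A × v

Q ≈ 0.145 L/s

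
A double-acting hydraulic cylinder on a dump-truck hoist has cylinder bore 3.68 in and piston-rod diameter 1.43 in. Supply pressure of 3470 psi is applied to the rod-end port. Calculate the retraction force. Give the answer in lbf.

F ≈ 31300 lbf

Rod-side annular area A_ann = π/4 × (3.68² − 1.43²) = 9.030 in^2
On retraction the pressure acts on the annular area (bore minus rod).
F = P × A_ann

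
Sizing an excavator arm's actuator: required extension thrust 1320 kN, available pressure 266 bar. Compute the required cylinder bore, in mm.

D ≈ 251 mm

Extension force acts on the full piston face: F = P × (π/4)D².
D = √(4F / (πP)) = √(4 × 1320 kN / (π × 266 bar))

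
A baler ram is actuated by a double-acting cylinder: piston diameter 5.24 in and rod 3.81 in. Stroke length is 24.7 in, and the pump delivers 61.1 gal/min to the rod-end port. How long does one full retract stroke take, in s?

Rod-side annular area A_ann = π/4 × (5.24² − 3.81²) = 10.16 in^2
Swept volume V = A × L; t = V / Q = A·L / Q

t ≈ 1.07 s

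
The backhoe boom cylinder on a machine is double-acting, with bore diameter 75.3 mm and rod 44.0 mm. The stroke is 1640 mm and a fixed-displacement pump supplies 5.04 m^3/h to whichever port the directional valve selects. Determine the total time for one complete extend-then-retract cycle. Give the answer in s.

Cap-side area A_cap = π/4 × (75.3 mm)² = 4453 mm^2
Rod-side annular area A_ann = π/4 × (75.3² − 44.0²) = 2933 mm^2
t_ext = A_cap·L/Q = 5.217 s
t_ret = A_ann·L/Q = 3.436 s
t_cycle = t_ext + t_ret

t ≈ 8.65 s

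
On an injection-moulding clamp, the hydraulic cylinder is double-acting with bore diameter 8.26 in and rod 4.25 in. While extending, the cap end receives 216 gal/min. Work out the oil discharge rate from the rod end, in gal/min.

Q_out ≈ 159 gal/min

Cap-side area A_cap = π/4 × (8.26 in)² = 53.59 in^2
Rod-side annular area A_ann = π/4 × (8.26² − 4.25²) = 39.40 in^2
Piston speed v = Q_in/A_cap; rod-end outflow Q_out = v × A_ann = Q_in × A_ann/A_cap.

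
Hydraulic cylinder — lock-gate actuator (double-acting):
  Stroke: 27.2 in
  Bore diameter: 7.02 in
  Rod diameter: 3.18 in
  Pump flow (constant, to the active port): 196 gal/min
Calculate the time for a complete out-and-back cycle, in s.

t ≈ 2.50 s

Cap-side area A_cap = π/4 × (7.02 in)² = 38.70 in^2
Rod-side annular area A_ann = π/4 × (7.02² − 3.18²) = 30.76 in^2
t_ext = A_cap·L/Q = 1.395 s
t_ret = A_ann·L/Q = 1.109 s
t_cycle = t_ext + t_ret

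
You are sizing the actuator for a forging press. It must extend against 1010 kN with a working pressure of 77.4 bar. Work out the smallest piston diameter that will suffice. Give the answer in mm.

Extension force acts on the full piston face: F = P × (π/4)D².
D = √(4F / (πP)) = √(4 × 1010 kN / (π × 77.4 bar))

D ≈ 408 mm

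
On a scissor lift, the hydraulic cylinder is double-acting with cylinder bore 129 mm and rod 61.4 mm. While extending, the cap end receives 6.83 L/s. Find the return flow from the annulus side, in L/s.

Q_out ≈ 5.28 L/s

Cap-side area A_cap = π/4 × (129 mm)² = 13070 mm^2
Rod-side annular area A_ann = π/4 × (129² − 61.4²) = 10110 mm^2
Piston speed v = Q_in/A_cap; rod-end outflow Q_out = v × A_ann = Q_in × A_ann/A_cap.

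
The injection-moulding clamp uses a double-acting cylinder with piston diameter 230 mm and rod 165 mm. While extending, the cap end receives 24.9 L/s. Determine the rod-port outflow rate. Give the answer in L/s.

Q_out ≈ 12.1 L/s

Cap-side area A_cap = π/4 × (230 mm)² = 41550 mm^2
Rod-side annular area A_ann = π/4 × (230² − 165²) = 20170 mm^2
Piston speed v = Q_in/A_cap; rod-end outflow Q_out = v × A_ann = Q_in × A_ann/A_cap.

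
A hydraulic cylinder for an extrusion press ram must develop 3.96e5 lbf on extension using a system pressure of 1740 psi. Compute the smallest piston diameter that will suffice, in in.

D ≈ 17.0 in

Extension force acts on the full piston face: F = P × (π/4)D².
D = √(4F / (πP)) = √(4 × 3.96e5 lbf / (π × 1740 psi))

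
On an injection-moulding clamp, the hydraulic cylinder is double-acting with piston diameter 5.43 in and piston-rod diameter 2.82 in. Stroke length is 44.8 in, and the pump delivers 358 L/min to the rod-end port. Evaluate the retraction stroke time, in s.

Rod-side annular area A_ann = π/4 × (5.43² − 2.82²) = 16.91 in^2
Swept volume V = A × L; t = V / Q = A·L / Q

t ≈ 2.08 s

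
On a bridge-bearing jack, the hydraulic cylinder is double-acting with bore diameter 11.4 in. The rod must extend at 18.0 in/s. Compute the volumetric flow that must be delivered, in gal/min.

Q ≈ 477 gal/min

Cap-side area A_cap = π/4 × (11.4 in)² = 102.1 in^2
Q = A × v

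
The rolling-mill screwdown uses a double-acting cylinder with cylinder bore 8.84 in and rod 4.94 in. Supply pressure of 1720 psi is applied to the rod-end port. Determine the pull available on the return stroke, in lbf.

F ≈ 72600 lbf

Rod-side annular area A_ann = π/4 × (8.84² − 4.94²) = 42.21 in^2
On retraction the pressure acts on the annular area (bore minus rod).
F = P × A_ann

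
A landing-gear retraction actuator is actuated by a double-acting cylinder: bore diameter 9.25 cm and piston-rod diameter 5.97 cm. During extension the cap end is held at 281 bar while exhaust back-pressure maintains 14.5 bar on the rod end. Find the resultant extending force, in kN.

F ≈ 183 kN

Cap-side area A_cap = π/4 × (9.25 cm)² = 67.20 cm^2
Rod-side annular area A_ann = π/4 × (9.25² − 5.97²) = 39.21 cm^2
Net thrust = P_cap·A_cap − P_rod·A_ann = 188.8 kN − 5.685 kN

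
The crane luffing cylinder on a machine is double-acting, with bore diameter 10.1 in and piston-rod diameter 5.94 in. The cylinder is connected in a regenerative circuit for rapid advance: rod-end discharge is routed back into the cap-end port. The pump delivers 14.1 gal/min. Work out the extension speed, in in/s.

v ≈ 1.96 in/s

In regeneration the rod-end outflow joins the pump flow into the cap end, so the net volume the pump must supply per unit advance equals the rod cross-section area.
Rod cross-section A_rod = π/4 × (5.94 in)² = 27.71 in^2
v = Q_pump / A_rod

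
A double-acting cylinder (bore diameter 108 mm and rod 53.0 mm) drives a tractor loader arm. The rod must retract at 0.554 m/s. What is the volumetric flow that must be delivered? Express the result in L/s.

Rod-side annular area A_ann = π/4 × (108² − 53.0²) = 6955 mm^2
Q = A × v

Q ≈ 3.85 L/s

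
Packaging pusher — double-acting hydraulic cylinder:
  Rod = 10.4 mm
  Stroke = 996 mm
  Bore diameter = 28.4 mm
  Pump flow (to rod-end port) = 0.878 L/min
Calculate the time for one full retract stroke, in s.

Rod-side annular area A_ann = π/4 × (28.4² − 10.4²) = 548.5 mm^2
Swept volume V = A × L; t = V / Q = A·L / Q

t ≈ 37.3 s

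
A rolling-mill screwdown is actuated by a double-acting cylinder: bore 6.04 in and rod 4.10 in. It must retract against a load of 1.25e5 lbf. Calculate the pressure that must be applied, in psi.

Rod-side annular area A_ann = π/4 × (6.04² − 4.10²) = 15.45 in^2
Retraction: pressure acts on the annular area.
P = F / A = 1.25e5 lbf / A

P ≈ 8090 psi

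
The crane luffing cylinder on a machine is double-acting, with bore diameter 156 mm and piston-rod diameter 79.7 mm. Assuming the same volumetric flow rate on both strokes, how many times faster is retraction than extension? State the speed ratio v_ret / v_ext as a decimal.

v_ret/v_ext ≈ 1.35

Cap-side area A_cap = π/4 × (156 mm)² = 19110 mm^2
Rod-side annular area A_ann = π/4 × (156² − 79.7²) = 14120 mm^2
For equal Q, v ∝ 1/A, so v_ret/v_ext = A_cap/A_ann.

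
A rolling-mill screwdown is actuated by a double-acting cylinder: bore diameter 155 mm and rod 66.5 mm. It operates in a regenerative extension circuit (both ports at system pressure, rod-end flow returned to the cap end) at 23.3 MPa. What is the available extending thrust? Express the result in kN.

F ≈ 80.9 kN

With equal pressure on both faces, forces on the annular region cancel; the net push is pressure × rod cross-section.
Rod cross-section A_rod = π/4 × (66.5 mm)² = 3473 mm^2
F = P × A_rod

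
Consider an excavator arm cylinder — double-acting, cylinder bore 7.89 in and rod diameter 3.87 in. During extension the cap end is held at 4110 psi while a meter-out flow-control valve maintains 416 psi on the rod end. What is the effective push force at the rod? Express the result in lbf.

F ≈ 1.86e5 lbf

Cap-side area A_cap = π/4 × (7.89 in)² = 48.89 in^2
Rod-side annular area A_ann = π/4 × (7.89² − 3.87²) = 37.13 in^2
Net thrust = P_cap·A_cap − P_rod·A_ann = 2.009e5 lbf − 15450 lbf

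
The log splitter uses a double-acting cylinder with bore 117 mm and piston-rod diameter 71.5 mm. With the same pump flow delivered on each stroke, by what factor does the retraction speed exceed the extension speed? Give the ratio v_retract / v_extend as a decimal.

v_ret/v_ext ≈ 1.60

Cap-side area A_cap = π/4 × (117 mm)² = 10750 mm^2
Rod-side annular area A_ann = π/4 × (117² − 71.5²) = 6736 mm^2
For equal Q, v ∝ 1/A, so v_ret/v_ext = A_cap/A_ann.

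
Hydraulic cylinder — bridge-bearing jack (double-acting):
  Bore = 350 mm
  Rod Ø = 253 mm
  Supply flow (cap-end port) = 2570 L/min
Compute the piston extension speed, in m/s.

Cap-side area A_cap = π/4 × (350 mm)² = 96210 mm^2
v = Q / A

v ≈ 0.445 m/s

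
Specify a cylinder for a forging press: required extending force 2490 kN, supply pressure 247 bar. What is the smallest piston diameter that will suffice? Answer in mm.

D ≈ 358 mm

Extension force acts on the full piston face: F = P × (π/4)D².
D = √(4F / (πP)) = √(4 × 2490 kN / (π × 247 bar))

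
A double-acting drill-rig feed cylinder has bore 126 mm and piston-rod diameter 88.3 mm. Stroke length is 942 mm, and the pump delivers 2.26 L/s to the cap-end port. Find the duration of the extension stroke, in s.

t ≈ 5.20 s

Cap-side area A_cap = π/4 × (126 mm)² = 12470 mm^2
Swept volume V = A × L; t = V / Q = A·L / Q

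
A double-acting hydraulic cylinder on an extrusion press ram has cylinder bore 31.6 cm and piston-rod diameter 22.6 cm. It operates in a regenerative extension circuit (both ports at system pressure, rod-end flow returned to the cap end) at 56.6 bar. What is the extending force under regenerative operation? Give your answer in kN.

With equal pressure on both faces, forces on the annular region cancel; the net push is pressure × rod cross-section.
Rod cross-section A_rod = π/4 × (22.6 cm)² = 401.1 cm^2
F = P × A_rod

F ≈ 227 kN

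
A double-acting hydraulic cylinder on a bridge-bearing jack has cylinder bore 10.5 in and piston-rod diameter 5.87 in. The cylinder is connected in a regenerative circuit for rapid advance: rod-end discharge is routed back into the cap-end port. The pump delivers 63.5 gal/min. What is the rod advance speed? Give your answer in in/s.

v ≈ 9.03 in/s

In regeneration the rod-end outflow joins the pump flow into the cap end, so the net volume the pump must supply per unit advance equals the rod cross-section area.
Rod cross-section A_rod = π/4 × (5.87 in)² = 27.06 in^2
v = Q_pump / A_rod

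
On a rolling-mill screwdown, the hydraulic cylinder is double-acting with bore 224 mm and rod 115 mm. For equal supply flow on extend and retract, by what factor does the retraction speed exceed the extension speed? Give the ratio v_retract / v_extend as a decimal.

Cap-side area A_cap = π/4 × (224 mm)² = 39410 mm^2
Rod-side annular area A_ann = π/4 × (224² − 115²) = 29020 mm^2
For equal Q, v ∝ 1/A, so v_ret/v_ext = A_cap/A_ann.

v_ret/v_ext ≈ 1.36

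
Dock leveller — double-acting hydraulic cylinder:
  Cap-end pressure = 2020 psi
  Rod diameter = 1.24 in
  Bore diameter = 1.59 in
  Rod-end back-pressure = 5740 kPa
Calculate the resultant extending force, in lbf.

Cap-side area A_cap = π/4 × (1.59 in)² = 1.986 in^2
Rod-side annular area A_ann = π/4 × (1.59² − 1.24²) = 0.7779 in^2
Net thrust = P_cap·A_cap − P_rod·A_ann = 4011 lbf − 647.6 lbf

F ≈ 3360 lbf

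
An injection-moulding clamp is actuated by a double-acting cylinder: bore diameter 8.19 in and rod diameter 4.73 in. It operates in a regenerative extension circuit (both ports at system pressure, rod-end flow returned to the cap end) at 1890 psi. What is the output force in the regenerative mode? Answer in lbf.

F ≈ 33200 lbf

With equal pressure on both faces, forces on the annular region cancel; the net push is pressure × rod cross-section.
Rod cross-section A_rod = π/4 × (4.73 in)² = 17.57 in^2
F = P × A_rod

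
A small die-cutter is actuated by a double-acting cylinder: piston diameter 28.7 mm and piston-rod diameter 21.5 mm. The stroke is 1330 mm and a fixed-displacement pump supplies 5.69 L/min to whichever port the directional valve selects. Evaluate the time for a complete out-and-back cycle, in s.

t ≈ 13.1 s

Cap-side area A_cap = π/4 × (28.7 mm)² = 646.9 mm^2
Rod-side annular area A_ann = π/4 × (28.7² − 21.5²) = 283.9 mm^2
t_ext = A_cap·L/Q = 9.073 s
t_ret = A_ann·L/Q = 3.981 s
t_cycle = t_ext + t_ret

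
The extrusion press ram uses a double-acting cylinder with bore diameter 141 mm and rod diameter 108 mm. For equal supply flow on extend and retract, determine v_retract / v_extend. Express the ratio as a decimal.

Cap-side area A_cap = π/4 × (141 mm)² = 15610 mm^2
Rod-side annular area A_ann = π/4 × (141² − 108²) = 6454 mm^2
For equal Q, v ∝ 1/A, so v_ret/v_ext = A_cap/A_ann.

v_ret/v_ext ≈ 2.42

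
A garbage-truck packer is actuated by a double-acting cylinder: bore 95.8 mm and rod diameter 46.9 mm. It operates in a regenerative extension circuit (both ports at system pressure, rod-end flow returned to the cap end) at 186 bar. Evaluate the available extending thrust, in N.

F ≈ 32100 N

With equal pressure on both faces, forces on the annular region cancel; the net push is pressure × rod cross-section.
Rod cross-section A_rod = π/4 × (46.9 mm)² = 1728 mm^2
F = P × A_rod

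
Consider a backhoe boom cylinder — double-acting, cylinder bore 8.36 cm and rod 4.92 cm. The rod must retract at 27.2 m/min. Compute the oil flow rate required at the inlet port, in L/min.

Q ≈ 97.6 L/min

Rod-side annular area A_ann = π/4 × (8.36² − 4.92²) = 35.88 cm^2
Q = A × v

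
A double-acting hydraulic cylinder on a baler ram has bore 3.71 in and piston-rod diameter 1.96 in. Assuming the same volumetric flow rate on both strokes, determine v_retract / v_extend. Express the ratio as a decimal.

Cap-side area A_cap = π/4 × (3.71 in)² = 10.81 in^2
Rod-side annular area A_ann = π/4 × (3.71² − 1.96²) = 7.793 in^2
For equal Q, v ∝ 1/A, so v_ret/v_ext = A_cap/A_ann.

v_ret/v_ext ≈ 1.39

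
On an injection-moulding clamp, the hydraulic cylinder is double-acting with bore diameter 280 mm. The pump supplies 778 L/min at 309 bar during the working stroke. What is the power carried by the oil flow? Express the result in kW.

Hydraulic power = P × Q

W ≈ 401 kW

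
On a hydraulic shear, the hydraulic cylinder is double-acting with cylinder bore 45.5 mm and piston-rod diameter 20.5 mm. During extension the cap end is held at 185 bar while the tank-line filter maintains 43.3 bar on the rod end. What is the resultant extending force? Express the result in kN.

Cap-side area A_cap = π/4 × (45.5 mm)² = 1626 mm^2
Rod-side annular area A_ann = π/4 × (45.5² − 20.5²) = 1296 mm^2
Net thrust = P_cap·A_cap − P_rod·A_ann = 30.08 kN − 5.611 kN

F ≈ 24.5 kN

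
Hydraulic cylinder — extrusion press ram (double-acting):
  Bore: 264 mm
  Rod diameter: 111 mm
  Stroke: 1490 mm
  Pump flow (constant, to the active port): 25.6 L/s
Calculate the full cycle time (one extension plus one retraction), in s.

t ≈ 5.81 s

Cap-side area A_cap = π/4 × (264 mm)² = 54740 mm^2
Rod-side annular area A_ann = π/4 × (264² − 111²) = 45060 mm^2
t_ext = A_cap·L/Q = 3.186 s
t_ret = A_ann·L/Q = 2.623 s
t_cycle = t_ext + t_ret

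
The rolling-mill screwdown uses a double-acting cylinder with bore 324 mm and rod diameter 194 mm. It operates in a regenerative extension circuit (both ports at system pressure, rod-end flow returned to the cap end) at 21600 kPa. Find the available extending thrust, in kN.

F ≈ 638 kN

With equal pressure on both faces, forces on the annular region cancel; the net push is pressure × rod cross-section.
Rod cross-section A_rod = π/4 × (194 mm)² = 29560 mm^2
F = P × A_rod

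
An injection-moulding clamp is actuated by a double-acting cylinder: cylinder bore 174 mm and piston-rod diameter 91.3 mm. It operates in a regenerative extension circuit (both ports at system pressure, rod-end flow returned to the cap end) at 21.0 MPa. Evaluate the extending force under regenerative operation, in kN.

F ≈ 137 kN

With equal pressure on both faces, forces on the annular region cancel; the net push is pressure × rod cross-section.
Rod cross-section A_rod = π/4 × (91.3 mm)² = 6547 mm^2
F = P × A_rod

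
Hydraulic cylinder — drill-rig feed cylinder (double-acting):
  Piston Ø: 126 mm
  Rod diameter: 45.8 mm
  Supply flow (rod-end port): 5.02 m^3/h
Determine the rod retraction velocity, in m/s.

v ≈ 0.129 m/s

Rod-side annular area A_ann = π/4 × (126² − 45.8²) = 10820 mm^2
Flow into the rod-end port fills the annular volume.
v = Q / A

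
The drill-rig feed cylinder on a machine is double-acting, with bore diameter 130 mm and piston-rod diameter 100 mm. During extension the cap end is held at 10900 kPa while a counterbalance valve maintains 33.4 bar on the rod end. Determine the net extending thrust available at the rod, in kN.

Cap-side area A_cap = π/4 × (130 mm)² = 13270 mm^2
Rod-side annular area A_ann = π/4 × (130² − 100²) = 5419 mm^2
Net thrust = P_cap·A_cap − P_rod·A_ann = 144.7 kN − 18.10 kN

F ≈ 127 kN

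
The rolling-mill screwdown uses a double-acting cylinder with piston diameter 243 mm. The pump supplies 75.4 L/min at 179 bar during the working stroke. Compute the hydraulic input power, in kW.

Hydraulic power = P × Q

W ≈ 22.5 kW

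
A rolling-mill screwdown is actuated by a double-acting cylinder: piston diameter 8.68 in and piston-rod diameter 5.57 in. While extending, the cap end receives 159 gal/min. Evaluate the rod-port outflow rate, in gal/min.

Cap-side area A_cap = π/4 × (8.68 in)² = 59.17 in^2
Rod-side annular area A_ann = π/4 × (8.68² − 5.57²) = 34.81 in^2
Piston speed v = Q_in/A_cap; rod-end outflow Q_out = v × A_ann = Q_in × A_ann/A_cap.

Q_out ≈ 93.5 gal/min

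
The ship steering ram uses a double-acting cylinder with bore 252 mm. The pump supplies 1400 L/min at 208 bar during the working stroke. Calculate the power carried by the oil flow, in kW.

W ≈ 485 kW

Hydraulic power = P × Q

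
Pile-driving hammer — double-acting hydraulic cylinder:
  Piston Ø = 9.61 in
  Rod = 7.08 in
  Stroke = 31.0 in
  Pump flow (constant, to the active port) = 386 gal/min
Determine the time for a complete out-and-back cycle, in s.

Cap-side area A_cap = π/4 × (9.61 in)² = 72.53 in^2
Rod-side annular area A_ann = π/4 × (9.61² − 7.08²) = 33.16 in^2
t_ext = A_cap·L/Q = 1.513 s
t_ret = A_ann·L/Q = 0.6918 s
t_cycle = t_ext + t_ret

t ≈ 2.20 s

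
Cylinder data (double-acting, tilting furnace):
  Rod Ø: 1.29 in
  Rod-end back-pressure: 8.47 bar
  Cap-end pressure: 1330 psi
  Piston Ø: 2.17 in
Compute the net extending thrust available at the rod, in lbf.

F ≈ 4630 lbf

Cap-side area A_cap = π/4 × (2.17 in)² = 3.698 in^2
Rod-side annular area A_ann = π/4 × (2.17² − 1.29²) = 2.391 in^2
Net thrust = P_cap·A_cap − P_rod·A_ann = 4919 lbf − 293.8 lbf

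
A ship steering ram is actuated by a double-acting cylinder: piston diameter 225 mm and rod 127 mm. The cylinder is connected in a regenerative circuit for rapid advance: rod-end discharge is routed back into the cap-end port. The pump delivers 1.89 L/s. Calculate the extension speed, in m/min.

v ≈ 8.95 m/min

In regeneration the rod-end outflow joins the pump flow into the cap end, so the net volume the pump must supply per unit advance equals the rod cross-section area.
Rod cross-section A_rod = π/4 × (127 mm)² = 12670 mm^2
v = Q_pump / A_rod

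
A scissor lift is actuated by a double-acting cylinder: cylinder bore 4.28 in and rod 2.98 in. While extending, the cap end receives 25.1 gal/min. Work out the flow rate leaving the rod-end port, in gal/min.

Q_out ≈ 12.9 gal/min

Cap-side area A_cap = π/4 × (4.28 in)² = 14.39 in^2
Rod-side annular area A_ann = π/4 × (4.28² − 2.98²) = 7.413 in^2
Piston speed v = Q_in/A_cap; rod-end outflow Q_out = v × A_ann = Q_in × A_ann/A_cap.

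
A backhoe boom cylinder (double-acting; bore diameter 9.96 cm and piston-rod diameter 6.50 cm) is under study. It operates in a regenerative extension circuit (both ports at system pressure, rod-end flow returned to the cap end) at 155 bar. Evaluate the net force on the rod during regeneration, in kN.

F ≈ 51.4 kN

With equal pressure on both faces, forces on the annular region cancel; the net push is pressure × rod cross-section.
Rod cross-section A_rod = π/4 × (6.50 cm)² = 33.18 cm^2
F = P × A_rod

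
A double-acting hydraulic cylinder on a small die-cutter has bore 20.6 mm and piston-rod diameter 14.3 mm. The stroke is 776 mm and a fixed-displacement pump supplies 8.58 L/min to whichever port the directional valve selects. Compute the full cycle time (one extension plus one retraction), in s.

Cap-side area A_cap = π/4 × (20.6 mm)² = 333.3 mm^2
Rod-side annular area A_ann = π/4 × (20.6² − 14.3²) = 172.7 mm^2
t_ext = A_cap·L/Q = 1.809 s
t_ret = A_ann·L/Q = 0.9371 s
t_cycle = t_ext + t_ret

t ≈ 2.75 s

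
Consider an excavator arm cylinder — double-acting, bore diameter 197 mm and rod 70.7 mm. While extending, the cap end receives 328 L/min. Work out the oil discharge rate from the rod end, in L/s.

Cap-side area A_cap = π/4 × (197 mm)² = 30480 mm^2
Rod-side annular area A_ann = π/4 × (197² − 70.7²) = 26550 mm^2
Piston speed v = Q_in/A_cap; rod-end outflow Q_out = v × A_ann = Q_in × A_ann/A_cap.

Q_out ≈ 4.76 L/s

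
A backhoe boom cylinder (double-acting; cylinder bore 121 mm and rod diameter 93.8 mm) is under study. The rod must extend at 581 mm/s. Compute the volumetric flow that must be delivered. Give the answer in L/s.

Cap-side area A_cap = π/4 × (121 mm)² = 11500 mm^2
Q = A × v

Q ≈ 6.68 L/s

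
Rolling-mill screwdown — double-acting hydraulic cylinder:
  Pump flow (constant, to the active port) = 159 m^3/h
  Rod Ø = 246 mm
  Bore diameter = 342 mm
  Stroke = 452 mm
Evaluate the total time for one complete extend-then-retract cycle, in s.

t ≈ 1.39 s

Cap-side area A_cap = π/4 × (342 mm)² = 91860 mm^2
Rod-side annular area A_ann = π/4 × (342² − 246²) = 44330 mm^2
t_ext = A_cap·L/Q = 0.9401 s
t_ret = A_ann·L/Q = 0.4537 s
t_cycle = t_ext + t_ret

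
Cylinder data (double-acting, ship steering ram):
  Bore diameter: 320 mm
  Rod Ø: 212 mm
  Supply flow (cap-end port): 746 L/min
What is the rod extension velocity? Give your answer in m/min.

v ≈ 9.28 m/min

Cap-side area A_cap = π/4 × (320 mm)² = 80420 mm^2
v = Q / A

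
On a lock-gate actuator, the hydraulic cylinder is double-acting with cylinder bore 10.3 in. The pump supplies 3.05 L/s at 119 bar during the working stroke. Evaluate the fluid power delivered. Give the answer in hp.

Hydraulic power = P × Q

W ≈ 48.7 hp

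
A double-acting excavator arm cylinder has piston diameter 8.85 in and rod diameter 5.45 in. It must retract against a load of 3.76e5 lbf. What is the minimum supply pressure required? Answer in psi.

P ≈ 9850 psi

Rod-side annular area A_ann = π/4 × (8.85² − 5.45²) = 38.19 in^2
Retraction: pressure acts on the annular area.
P = F / A = 3.76e5 lbf / A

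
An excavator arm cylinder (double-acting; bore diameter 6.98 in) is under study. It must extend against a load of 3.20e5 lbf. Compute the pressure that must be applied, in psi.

P ≈ 8360 psi

Cap-side area A_cap = π/4 × (6.98 in)² = 38.26 in^2
P = F / A = 3.20e5 lbf / A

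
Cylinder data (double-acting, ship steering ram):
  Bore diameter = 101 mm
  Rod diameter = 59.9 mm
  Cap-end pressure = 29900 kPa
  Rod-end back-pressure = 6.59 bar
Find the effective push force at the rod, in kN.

Cap-side area A_cap = π/4 × (101 mm)² = 8012 mm^2
Rod-side annular area A_ann = π/4 × (101² − 59.9²) = 5194 mm^2
Net thrust = P_cap·A_cap − P_rod·A_ann = 239.6 kN − 3.423 kN

F ≈ 236 kN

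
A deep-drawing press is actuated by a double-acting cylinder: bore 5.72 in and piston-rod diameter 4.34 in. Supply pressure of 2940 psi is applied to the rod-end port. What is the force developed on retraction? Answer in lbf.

Rod-side annular area A_ann = π/4 × (5.72² − 4.34²) = 10.90 in^2
On retraction the pressure acts on the annular area (bore minus rod).
F = P × A_ann

F ≈ 32100 lbf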